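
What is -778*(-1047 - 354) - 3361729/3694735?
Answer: 4027176504101/3694735 ≈ 1.0900e+6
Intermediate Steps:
-778*(-1047 - 354) - 3361729/3694735 = -778*(-1401) - 3361729*1/3694735 = 1089978 - 3361729/3694735 = 4027176504101/3694735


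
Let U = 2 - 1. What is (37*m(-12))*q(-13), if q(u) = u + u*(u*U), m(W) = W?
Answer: -69264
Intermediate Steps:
U = 1
q(u) = u + u**2 (q(u) = u + u*(u*1) = u + u*u = u + u**2)
(37*m(-12))*q(-13) = (37*(-12))*(-13*(1 - 13)) = -(-5772)*(-12) = -444*156 = -69264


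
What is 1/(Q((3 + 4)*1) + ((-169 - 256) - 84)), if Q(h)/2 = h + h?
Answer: -1/481 ≈ -0.0020790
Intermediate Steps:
Q(h) = 4*h (Q(h) = 2*(h + h) = 2*(2*h) = 4*h)
1/(Q((3 + 4)*1) + ((-169 - 256) - 84)) = 1/(4*((3 + 4)*1) + ((-169 - 256) - 84)) = 1/(4*(7*1) + (-425 - 84)) = 1/(4*7 - 509) = 1/(28 - 509) = 1/(-481) = -1/481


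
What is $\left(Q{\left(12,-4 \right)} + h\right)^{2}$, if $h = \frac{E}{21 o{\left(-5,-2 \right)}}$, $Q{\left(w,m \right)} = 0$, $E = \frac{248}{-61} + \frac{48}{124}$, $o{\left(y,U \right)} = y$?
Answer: $\frac{48385936}{39424088025} \approx 0.0012273$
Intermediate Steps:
$E = - \frac{6956}{1891}$ ($E = 248 \left(- \frac{1}{61}\right) + 48 \cdot \frac{1}{124} = - \frac{248}{61} + \frac{12}{31} = - \frac{6956}{1891} \approx -3.6785$)
$h = \frac{6956}{198555}$ ($h = - \frac{6956}{1891 \cdot 21 \left(-5\right)} = - \frac{6956}{1891 \left(-105\right)} = \left(- \frac{6956}{1891}\right) \left(- \frac{1}{105}\right) = \frac{6956}{198555} \approx 0.035033$)
$\left(Q{\left(12,-4 \right)} + h\right)^{2} = \left(0 + \frac{6956}{198555}\right)^{2} = \left(\frac{6956}{198555}\right)^{2} = \frac{48385936}{39424088025}$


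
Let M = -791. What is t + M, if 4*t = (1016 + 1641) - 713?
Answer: -305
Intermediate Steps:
t = 486 (t = ((1016 + 1641) - 713)/4 = (2657 - 713)/4 = (¼)*1944 = 486)
t + M = 486 - 791 = -305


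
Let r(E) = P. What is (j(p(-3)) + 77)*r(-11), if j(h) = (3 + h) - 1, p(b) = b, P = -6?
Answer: -456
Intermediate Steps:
r(E) = -6
j(h) = 2 + h
(j(p(-3)) + 77)*r(-11) = ((2 - 3) + 77)*(-6) = (-1 + 77)*(-6) = 76*(-6) = -456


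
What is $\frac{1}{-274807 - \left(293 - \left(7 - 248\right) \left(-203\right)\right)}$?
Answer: $- \frac{1}{226177} \approx -4.4213 \cdot 10^{-6}$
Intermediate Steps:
$\frac{1}{-274807 - \left(293 - \left(7 - 248\right) \left(-203\right)\right)} = \frac{1}{-274807 - -48630} = \frac{1}{-274807 + \left(48923 - 293\right)} = \frac{1}{-274807 + 48630} = \frac{1}{-226177} = - \frac{1}{226177}$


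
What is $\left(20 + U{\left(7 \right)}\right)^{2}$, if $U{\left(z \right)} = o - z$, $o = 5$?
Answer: $324$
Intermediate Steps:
$U{\left(z \right)} = 5 - z$
$\left(20 + U{\left(7 \right)}\right)^{2} = \left(20 + \left(5 - 7\right)\right)^{2} = \left(20 - 2\right)^{2} = 18^{2} = 324$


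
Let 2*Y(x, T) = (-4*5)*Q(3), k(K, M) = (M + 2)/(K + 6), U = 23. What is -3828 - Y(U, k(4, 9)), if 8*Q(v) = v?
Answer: -15297/4 ≈ -3824.3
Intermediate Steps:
Q(v) = v/8
k(K, M) = (2 + M)/(6 + K)
Y(x, T) = -15/4 (Y(x, T) = ((-4*5)*((1/8)*3))/2 = (-20*3/8)/2 = (1/2)*(-15/2) = -15/4)
-3828 - Y(U, k(4, 9)) = -3828 - 1*(-15/4) = -3828 + 15/4 = -15297/4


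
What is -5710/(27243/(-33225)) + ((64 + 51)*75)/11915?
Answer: 150712414475/21640023 ≈ 6964.5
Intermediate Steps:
-5710/(27243/(-33225)) + ((64 + 51)*75)/11915 = -5710/(27243*(-1/33225)) + (115*75)*(1/11915) = -5710/(-9081/11075) + 8625*(1/11915) = -5710*(-11075/9081) + 1725/2383 = 63238250/9081 + 1725/2383 = 150712414475/21640023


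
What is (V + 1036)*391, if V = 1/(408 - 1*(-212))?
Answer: 251147511/620 ≈ 4.0508e+5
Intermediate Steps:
V = 1/620 (V = 1/(408 + 212) = 1/620 ≈ 0.0016129)
(V + 1036)*391 = (1/620 + 1036)*391 = (642321/620)*391 = 251147511/620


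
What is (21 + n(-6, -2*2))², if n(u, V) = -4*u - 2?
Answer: 1849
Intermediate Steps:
n(u, V) = -2 - 4*u
(21 + n(-6, -2*2))² = (21 + (-2 - 4*(-6)))² = (21 + (-2 + 24))² = (21 + 22)² = 43² = 1849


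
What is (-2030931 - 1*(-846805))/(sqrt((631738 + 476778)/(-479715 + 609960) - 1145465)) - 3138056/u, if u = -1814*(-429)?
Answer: -1569028/389103 + 1184126*I*sqrt(19431248998370205)/149189980409 ≈ -4.0324 + 1106.4*I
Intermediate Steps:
u = 778206
(-2030931 - 1*(-846805))/(sqrt((631738 + 476778)/(-479715 + 609960) - 1145465)) - 3138056/u = (-2030931 - 1*(-846805))/(sqrt((631738 + 476778)/(-479715 + 609960) - 1145465)) - 3138056/778206 = (-2030931 + 846805)/(sqrt(1108516/130245 - 1145465)) - 3138056*1/778206 = -1184126/sqrt(1108516*(1/130245) - 1145465) - 1569028/389103 = -1184126/sqrt(1108516/130245 - 1145465) - 1569028/389103 = -1184126*(-I*sqrt(19431248998370205)/149189980409) - 1569028/389103 = -(-1184126)*I*sqrt(19431248998370205)/149189980409 - 1569028/389103 = 1184126*I*sqrt(19431248998370205)/149189980409 - 1569028/389103 = -1569028/389103 + 1184126*I*sqrt(19431248998370205)/149189980409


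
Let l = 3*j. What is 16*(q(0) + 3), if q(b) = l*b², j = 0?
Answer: 48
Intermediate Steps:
l = 0 (l = 3*0 = 0)
q(b) = 0 (q(b) = 0*b² = 0)
16*(q(0) + 3) = 16*(0 + 3) = 16*3 = 48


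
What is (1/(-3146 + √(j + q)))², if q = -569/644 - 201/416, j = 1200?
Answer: 280361536/(52676624 - √336050669318)² ≈ 1.0330e-7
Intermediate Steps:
q = -91537/66976 (q = -569*1/644 - 201*1/416 = -569/644 - 201/416 = -91537/66976 ≈ -1.3667)
(1/(-3146 + √(j + q)))² = (1/(-3146 + √(1200 - 91537/66976)))² = (1/(-3146 + √(80279663/66976)))² = (1/(-3146 + √336050669318/16744))² = (-3146 + √336050669318/16744)⁻²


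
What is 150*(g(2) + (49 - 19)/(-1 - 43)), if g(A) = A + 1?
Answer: 3825/11 ≈ 347.73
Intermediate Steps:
g(A) = 1 + A
150*(g(2) + (49 - 19)/(-1 - 43)) = 150*((1 + 2) + (49 - 19)/(-1 - 43)) = 150*(3 + 30/(-44)) = 150*(3 + 30*(-1/44)) = 150*(3 - 15/22) = 150*(51/22) = 3825/11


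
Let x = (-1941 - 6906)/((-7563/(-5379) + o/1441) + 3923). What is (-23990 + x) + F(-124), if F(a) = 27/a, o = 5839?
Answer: -2745176982735103/114418274108 ≈ -23992.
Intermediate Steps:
x = -2078009901/922728017 (x = (-1941 - 6906)/((-7563/(-5379) + 5839/1441) + 3923) = -8847/((-7563*(-1/5379) + 5839*(1/1441)) + 3923) = -8847/((2521/1793 + 5839/1441) + 3923) = -8847/(1282008/234883 + 3923) = -8847/922728017/234883 = -8847*234883/922728017 = -2078009901/922728017 ≈ -2.2520)
(-23990 + x) + F(-124) = (-23990 - 2078009901/922728017) + 27/(-124) = -22138323137731/922728017 + 27*(-1/124) = -22138323137731/922728017 - 27/124 = -2745176982735103/114418274108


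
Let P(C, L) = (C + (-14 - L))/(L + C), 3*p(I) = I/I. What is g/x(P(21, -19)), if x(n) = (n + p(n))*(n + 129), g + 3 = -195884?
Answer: -587661/5680 ≈ -103.46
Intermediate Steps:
p(I) = 1/3 (p(I) = (I/I)/3 = (1/3)*1 = 1/3)
g = -195887 (g = -3 - 195884 = -195887)
P(C, L) = (-14 + C - L)/(C + L)
x(n) = (129 + n)*(1/3 + n) (x(n) = (n + 1/3)*(n + 129) = (1/3 + n)*(129 + n) = (129 + n)*(1/3 + n))
g/x(P(21, -19)) = -195887/(43 + ((-14 + 21 - 1*(-19))/(21 - 19))**2 + 388*((-14 + 21 - 1*(-19))/(21 - 19))/3) = -195887/(43 + ((-14 + 21 + 19)/2)**2 + 388*((-14 + 21 + 19)/2)/3) = -195887/(43 + ((1/2)*26)**2 + 388*((1/2)*26)/3) = -195887/(43 + 13**2 + (388/3)*13) = -195887/(43 + 169 + 5044/3) = -195887/5680/3 = -195887*3/5680 = -587661/5680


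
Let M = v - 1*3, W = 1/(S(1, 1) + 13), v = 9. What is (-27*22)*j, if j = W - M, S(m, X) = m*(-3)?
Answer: 17523/5 ≈ 3504.6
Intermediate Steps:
S(m, X) = -3*m
W = ⅒ (W = 1/(-3*1 + 13) = 1/(-3 + 13) = 1/10 = ⅒ ≈ 0.10000)
M = 6 (M = 9 - 1*3 = 9 - 3 = 6)
j = -59/10 (j = ⅒ - 1*6 = ⅒ - 6 = -59/10 ≈ -5.9000)
(-27*22)*j = -27*22*(-59/10) = -594*(-59/10) = 17523/5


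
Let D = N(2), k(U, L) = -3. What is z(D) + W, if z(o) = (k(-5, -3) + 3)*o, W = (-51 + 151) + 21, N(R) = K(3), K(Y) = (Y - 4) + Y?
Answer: 121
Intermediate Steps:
K(Y) = -4 + 2*Y (K(Y) = (-4 + Y) + Y = -4 + 2*Y)
N(R) = 2 (N(R) = -4 + 2*3 = -4 + 6 = 2)
W = 121 (W = 100 + 21 = 121)
D = 2
z(o) = 0 (z(o) = (-3 + 3)*o = 0*o = 0)
z(D) + W = 0 + 121 = 121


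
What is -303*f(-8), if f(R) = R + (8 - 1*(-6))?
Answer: -1818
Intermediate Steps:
f(R) = 14 + R (f(R) = R + (8 + 6) = R + 14 = 14 + R)
-303*f(-8) = -303*(14 - 8) = -303*6 = -1818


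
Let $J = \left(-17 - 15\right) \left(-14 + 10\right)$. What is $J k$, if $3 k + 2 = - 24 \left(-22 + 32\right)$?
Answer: $- \frac{30976}{3} \approx -10325.0$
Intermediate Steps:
$J = 128$ ($J = \left(-32\right) \left(-4\right) = 128$)
$k = - \frac{242}{3}$ ($k = - \frac{2}{3} + \frac{\left(-24\right) \left(-22 + 32\right)}{3} = - \frac{2}{3} + \frac{\left(-24\right) 10}{3} = - \frac{2}{3} + \frac{1}{3} \left(-240\right) = - \frac{2}{3} - 80 = - \frac{242}{3} \approx -80.667$)
$J k = 128 \left(- \frac{242}{3}\right) = - \frac{30976}{3}$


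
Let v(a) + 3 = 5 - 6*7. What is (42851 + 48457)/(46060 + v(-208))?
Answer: 7609/3835 ≈ 1.9841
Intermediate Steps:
v(a) = -40 (v(a) = -3 + (5 - 6*7) = -3 + (5 - 42) = -3 - 37 = -40)
(42851 + 48457)/(46060 + v(-208)) = (42851 + 48457)/(46060 - 40) = 91308/46020 = 91308*(1/46020) = 7609/3835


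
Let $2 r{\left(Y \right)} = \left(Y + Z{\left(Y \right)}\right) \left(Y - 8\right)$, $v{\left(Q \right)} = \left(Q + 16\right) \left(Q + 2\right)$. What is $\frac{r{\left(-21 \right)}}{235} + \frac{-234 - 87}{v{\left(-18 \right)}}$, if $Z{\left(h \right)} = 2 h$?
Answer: $- \frac{46203}{7520} \approx -6.144$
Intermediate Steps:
$v{\left(Q \right)} = \left(2 + Q\right) \left(16 + Q\right)$ ($v{\left(Q \right)} = \left(16 + Q\right) \left(2 + Q\right) = \left(2 + Q\right) \left(16 + Q\right)$)
$r{\left(Y \right)} = \frac{3 Y \left(-8 + Y\right)}{2}$ ($r{\left(Y \right)} = \frac{\left(Y + 2 Y\right) \left(Y - 8\right)}{2} = \frac{3 Y \left(-8 + Y\right)}{2}$)
$\frac{r{\left(-21 \right)}}{235} + \frac{-234 - 87}{v{\left(-18 \right)}} = \frac{\frac{3}{2} \left(-21\right) \left(-8 - 21\right)}{235} + \frac{-234 - 87}{32 + \left(-18\right)^{2} + 18 \left(-18\right)} = \frac{3}{2} \left(-21\right) \left(-29\right) \frac{1}{235} - \frac{321}{32 + 324 - 324} = \frac{1827}{2} \cdot \frac{1}{235} - \frac{321}{32} = \frac{1827}{470} - \frac{321}{32} = - \frac{46203}{7520}$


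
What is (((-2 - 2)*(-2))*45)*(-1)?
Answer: -360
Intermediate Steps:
(((-2 - 2)*(-2))*45)*(-1) = (-4*(-2)*45)*(-1) = (8*45)*(-1) = 360*(-1) = -360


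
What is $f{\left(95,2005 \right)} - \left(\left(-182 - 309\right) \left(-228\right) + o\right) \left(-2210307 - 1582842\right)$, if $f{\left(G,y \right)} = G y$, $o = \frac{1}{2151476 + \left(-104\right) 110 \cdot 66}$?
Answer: $\frac{592976487219426121}{1396436} \approx 4.2464 \cdot 10^{11}$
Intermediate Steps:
$o = \frac{1}{1396436}$ ($o = \frac{1}{2151476 - 755040} = \frac{1}{1396436} \approx 7.1611 \cdot 10^{-7}$)
$f{\left(95,2005 \right)} - \left(\left(-182 - 309\right) \left(-228\right) + o\right) \left(-2210307 - 1582842\right) = 95 \cdot 2005 - \left(\left(-182 - 309\right) \left(-228\right) + \frac{1}{1396436}\right) \left(-2210307 - 1582842\right) = 190475 - \left(\left(-491\right) \left(-228\right) + \frac{1}{1396436}\right) \left(-3793149\right) = 190475 - \left(111948 + \frac{1}{1396436}\right) \left(-3793149\right) = 190475 - \frac{156328217329}{1396436} \left(-3793149\right) = 190475 - - \frac{592976221233279021}{1396436} = 190475 + \frac{592976221233279021}{1396436} = \frac{592976487219426121}{1396436}$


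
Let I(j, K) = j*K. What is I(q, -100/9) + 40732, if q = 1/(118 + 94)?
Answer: 19429139/477 ≈ 40732.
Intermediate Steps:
q = 1/212 ≈ 0.0047170
I(j, K) = K*j
I(q, -100/9) + 40732 = -100/9*(1/212) + 40732 = -100*1/9*(1/212) + 40732 = -100/9*1/212 + 40732 = -25/477 + 40732 = 19429139/477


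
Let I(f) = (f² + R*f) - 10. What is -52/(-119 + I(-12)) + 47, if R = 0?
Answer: 653/15 ≈ 43.533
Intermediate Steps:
I(f) = -10 + f² (I(f) = (f² + 0*f) - 10 = (f² + 0) - 10 = f² - 10 = -10 + f²)
-52/(-119 + I(-12)) + 47 = -52/(-119 + (-10 + (-12)²)) + 47 = -52/(-119 + (-10 + 144)) + 47 = -52/(-119 + 134) + 47 = -52/15 + 47 = 653/15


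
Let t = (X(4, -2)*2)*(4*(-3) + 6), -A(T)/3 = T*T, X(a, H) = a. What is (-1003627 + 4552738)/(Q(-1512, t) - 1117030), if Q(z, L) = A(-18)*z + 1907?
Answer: 3549111/354541 ≈ 10.010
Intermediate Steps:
A(T) = -3*T**2 (A(T) = -3*T*T = -3*T**2)
t = -48 (t = (4*2)*(4*(-3) + 6) = 8*(-12 + 6) = 8*(-6) = -48)
Q(z, L) = 1907 - 972*z (Q(z, L) = (-3*(-18)**2)*z + 1907 = (-3*324)*z + 1907 = -972*z + 1907 = 1907 - 972*z)
(-1003627 + 4552738)/(Q(-1512, t) - 1117030) = (-1003627 + 4552738)/((1907 - 972*(-1512)) - 1117030) = 3549111/((1907 + 1469664) - 1117030) = 3549111/(1471571 - 1117030) = 3549111/354541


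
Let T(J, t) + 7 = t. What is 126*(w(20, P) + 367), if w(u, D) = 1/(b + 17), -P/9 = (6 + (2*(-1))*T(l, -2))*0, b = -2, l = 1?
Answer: 231252/5 ≈ 46250.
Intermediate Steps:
T(J, t) = -7 + t
P = 0 (P = -9*(6 + (2*(-1))*(-7 - 2))*0 = -9*(6 - 2*(-9))*0 = -9*(6 + 18)*0 = -216*0 = -9*0 = 0)
w(u, D) = 1/15 (w(u, D) = 1/(-2 + 17) = 1/15)
126*(w(20, P) + 367) = 126*(1/15 + 367) = 126*(5506/15) = 231252/5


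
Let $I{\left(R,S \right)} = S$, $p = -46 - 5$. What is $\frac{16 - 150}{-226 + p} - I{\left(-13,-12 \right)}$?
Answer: $\frac{3458}{277} \approx 12.484$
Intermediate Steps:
$p = -51$
$\frac{16 - 150}{-226 + p} - I{\left(-13,-12 \right)} = \frac{16 - 150}{-226 - 51} - -12 = - \frac{134}{-277} + 12 = \left(-134\right) \left(- \frac{1}{277}\right) + 12 = \frac{134}{277} + 12 = \frac{3458}{277}$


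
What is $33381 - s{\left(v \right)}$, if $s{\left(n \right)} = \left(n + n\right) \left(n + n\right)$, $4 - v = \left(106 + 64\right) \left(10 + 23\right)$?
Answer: $-125675563$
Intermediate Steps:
$v = -5606$ ($v = 4 - \left(106 + 64\right) \left(10 + 23\right) = 4 - 170 \cdot 33 = 4 - 5610 = -5606$)
$s{\left(n \right)} = 4 n^{2}$ ($s{\left(n \right)} = 2 n 2 n = 4 n^{2}$)
$33381 - s{\left(v \right)} = 33381 - 4 \left(-5606\right)^{2} = 33381 - 4 \cdot 31427236 = 33381 - 125708944 = -125675563$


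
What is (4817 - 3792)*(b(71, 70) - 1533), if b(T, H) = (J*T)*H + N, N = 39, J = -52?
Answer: -266432350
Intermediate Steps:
b(T, H) = 39 - 52*H*T (b(T, H) = (-52*T)*H + 39 = -52*H*T + 39 = 39 - 52*H*T)
(4817 - 3792)*(b(71, 70) - 1533) = (4817 - 3792)*((39 - 52*70*71) - 1533) = 1025*((39 - 258440) - 1533) = 1025*(-258401 - 1533) = 1025*(-259934) = -266432350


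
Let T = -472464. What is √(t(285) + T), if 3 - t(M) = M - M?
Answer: I*√472461 ≈ 687.36*I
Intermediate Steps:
t(M) = 3 (t(M) = 3 - (M - M) = 3 - 1*0 = 3 + 0 = 3)
√(t(285) + T) = √(3 - 472464) = √(-472461) = I*√472461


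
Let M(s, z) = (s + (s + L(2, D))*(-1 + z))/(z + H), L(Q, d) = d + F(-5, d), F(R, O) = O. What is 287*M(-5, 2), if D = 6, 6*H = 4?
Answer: 861/4 ≈ 215.25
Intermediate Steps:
H = ⅔ (H = (⅙)*4 = ⅔ ≈ 0.66667)
L(Q, d) = 2*d (L(Q, d) = d + d = 2*d)
M(s, z) = (s + (-1 + z)*(12 + s))/(⅔ + z) (M(s, z) = (s + (s + 2*6)*(-1 + z))/(z + ⅔) = (s + (s + 12)*(-1 + z))/(⅔ + z) = (s + (12 + s)*(-1 + z))/(⅔ + z) = (s + (-1 + z)*(12 + s))/(⅔ + z))
287*M(-5, 2) = 287*(3*(-12 + 12*2 - 5*2)/(2 + 3*2)) = 287*(3*(-12 + 24 - 10)/(2 + 6)) = 287*(3*2/8) = 287*(3*(⅛)*2) = 287*(¾) = 861/4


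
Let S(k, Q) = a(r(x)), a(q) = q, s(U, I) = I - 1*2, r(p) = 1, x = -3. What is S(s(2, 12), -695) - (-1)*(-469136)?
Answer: -469135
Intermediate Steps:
s(U, I) = -2 + I (s(U, I) = I - 2 = -2 + I)
S(k, Q) = 1
S(s(2, 12), -695) - (-1)*(-469136) = 1 - (-1)*(-469136) = 1 - 1*469136 = 1 - 469136 = -469135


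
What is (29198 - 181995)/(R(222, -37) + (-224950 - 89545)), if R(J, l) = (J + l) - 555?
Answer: 152797/314865 ≈ 0.48528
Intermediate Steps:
R(J, l) = -555 + J + l
(29198 - 181995)/(R(222, -37) + (-224950 - 89545)) = (29198 - 181995)/((-555 + 222 - 37) + (-224950 - 89545)) = -152797/(-370 - 314495) = -152797/(-314865) = -152797*(-1/314865) = 152797/314865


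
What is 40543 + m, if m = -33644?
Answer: 6899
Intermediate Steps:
40543 + m = 40543 - 33644 = 6899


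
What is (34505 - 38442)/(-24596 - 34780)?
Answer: 3937/59376 ≈ 0.066306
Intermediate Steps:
(34505 - 38442)/(-24596 - 34780) = -3937/(-59376) = -3937*(-1/59376) = 3937/59376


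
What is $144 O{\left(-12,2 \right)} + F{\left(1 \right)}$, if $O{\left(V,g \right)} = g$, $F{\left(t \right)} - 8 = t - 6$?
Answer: $291$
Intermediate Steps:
$F{\left(t \right)} = 2 + t$ ($F{\left(t \right)} = 8 + \left(t - 6\right) = 8 + \left(-6 + t\right) = 2 + t$)
$144 O{\left(-12,2 \right)} + F{\left(1 \right)} = 144 \cdot 2 + \left(2 + 1\right) = 288 + 3 = 291$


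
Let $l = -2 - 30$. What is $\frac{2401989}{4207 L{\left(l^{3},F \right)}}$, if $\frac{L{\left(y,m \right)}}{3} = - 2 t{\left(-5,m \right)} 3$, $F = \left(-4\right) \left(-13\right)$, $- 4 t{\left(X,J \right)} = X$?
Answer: $- \frac{1601326}{63105} \approx -25.376$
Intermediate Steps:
$t{\left(X,J \right)} = - \frac{X}{4}$
$l = -32$ ($l = -2 - 30 = -32$)
$F = 52$
$L{\left(y,m \right)} = - \frac{45}{2}$ ($L{\left(y,m \right)} = 3 - 2 \left(\left(- \frac{1}{4}\right) \left(-5\right)\right) 3 = 3 \left(-2\right) \frac{5}{4} \cdot 3 = 3 \left(\left(- \frac{5}{2}\right) 3\right) = 3 \left(- \frac{15}{2}\right) = - \frac{45}{2}$)
$\frac{2401989}{4207 L{\left(l^{3},F \right)}} = \frac{2401989}{4207 \left(- \frac{45}{2}\right)} = \frac{2401989}{- \frac{189315}{2}} = 2401989 \left(- \frac{2}{189315}\right) = - \frac{1601326}{63105}$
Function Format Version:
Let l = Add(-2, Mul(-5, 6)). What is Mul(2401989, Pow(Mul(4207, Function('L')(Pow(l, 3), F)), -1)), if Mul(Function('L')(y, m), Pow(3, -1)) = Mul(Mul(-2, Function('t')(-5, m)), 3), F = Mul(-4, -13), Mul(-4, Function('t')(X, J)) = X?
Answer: Rational(-1601326, 63105) ≈ -25.376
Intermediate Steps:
Function('t')(X, J) = Mul(Rational(-1, 4), X)
l = -32 (l = Add(-2, -30) = -32)
F = 52
Function('L')(y, m) = Rational(-45, 2) (Function('L')(y, m) = Mul(3, Mul(Mul(-2, Mul(Rational(-1, 4), -5)), 3)) = Mul(3, Mul(Mul(-2, Rational(5, 4)), 3)) = Mul(3, Mul(Rational(-5, 2), 3)) = Mul(3, Rational(-15, 2)) = Rational(-45, 2))
Mul(2401989, Pow(Mul(4207, Function('L')(Pow(l, 3), F)), -1)) = Mul(2401989, Pow(Mul(4207, Rational(-45, 2)), -1)) = Mul(2401989, Pow(Rational(-189315, 2), -1)) = Mul(2401989, Rational(-2, 189315)) = Rational(-1601326, 63105)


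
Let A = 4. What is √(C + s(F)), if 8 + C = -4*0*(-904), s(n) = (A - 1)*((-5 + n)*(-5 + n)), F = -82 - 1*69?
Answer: 10*√730 ≈ 270.19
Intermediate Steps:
F = -151 (F = -82 - 69 = -151)
s(n) = 3*(-5 + n)² (s(n) = (4 - 1)*((-5 + n)*(-5 + n)) = 3*(-5 + n)²)
C = -8 (C = -8 - 4*0*(-904) = -8 + 0*(-904) = -8 + 0 = -8)
√(C + s(F)) = √(-8 + 3*(-5 - 151)²) = √(-8 + 3*(-156)²) = √(-8 + 3*24336) = √(-8 + 73008) = √73000 = 10*√730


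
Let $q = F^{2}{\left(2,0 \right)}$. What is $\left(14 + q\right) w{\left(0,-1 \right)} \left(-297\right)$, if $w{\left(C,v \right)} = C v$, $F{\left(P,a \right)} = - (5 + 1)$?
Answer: $0$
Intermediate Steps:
$F{\left(P,a \right)} = -6$ ($F{\left(P,a \right)} = \left(-1\right) 6 = -6$)
$q = 36$ ($q = \left(-6\right)^{2} = 36$)
$\left(14 + q\right) w{\left(0,-1 \right)} \left(-297\right) = \left(14 + 36\right) 0 \left(-1\right) \left(-297\right) = 50 \cdot 0 \left(-297\right) = 0 \left(-297\right) = 0$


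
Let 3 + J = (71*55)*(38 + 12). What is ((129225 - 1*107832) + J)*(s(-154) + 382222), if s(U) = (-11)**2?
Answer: 82830787520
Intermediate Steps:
s(U) = 121
J = 195247 (J = -3 + (71*55)*(38 + 12) = -3 + 3905*50 = -3 + 195250 = 195247)
((129225 - 1*107832) + J)*(s(-154) + 382222) = ((129225 - 1*107832) + 195247)*(121 + 382222) = ((129225 - 107832) + 195247)*382343 = (21393 + 195247)*382343 = 216640*382343 = 82830787520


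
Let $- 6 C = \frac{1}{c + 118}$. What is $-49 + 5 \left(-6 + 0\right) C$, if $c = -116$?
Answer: $- \frac{93}{2} \approx -46.5$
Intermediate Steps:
$C = - \frac{1}{12}$ ($C = - \frac{1}{6 \left(-116 + 118\right)} = - \frac{1}{6 \cdot 2} = \left(- \frac{1}{6}\right) \frac{1}{2} = - \frac{1}{12} \approx -0.083333$)
$-49 + 5 \left(-6 + 0\right) C = -49 + 5 \left(-6 + 0\right) \left(- \frac{1}{12}\right) = -49 + 5 \left(-6\right) \left(- \frac{1}{12}\right) = -49 - - \frac{5}{2} = -49 + \frac{5}{2} = - \frac{93}{2}$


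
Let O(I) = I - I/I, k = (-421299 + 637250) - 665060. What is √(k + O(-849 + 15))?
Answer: 2*I*√112486 ≈ 670.78*I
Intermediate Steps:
k = -449109 (k = 215951 - 665060 = -449109)
O(I) = -1 + I (O(I) = I - 1*1 = I - 1 = -1 + I)
√(k + O(-849 + 15)) = √(-449109 + (-1 + (-849 + 15))) = √(-449109 + (-1 - 834)) = √(-449109 - 835) = √(-449944) = 2*I*√112486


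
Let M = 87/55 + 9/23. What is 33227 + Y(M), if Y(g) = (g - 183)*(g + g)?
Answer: 52027513067/1600225 ≈ 32513.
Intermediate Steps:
M = 2496/1265 (M = 87*(1/55) + 9*(1/23) = 87/55 + 9/23 = 2496/1265 ≈ 1.9731)
Y(g) = 2*g*(-183 + g) (Y(g) = (-183 + g)*(2*g) = 2*g*(-183 + g))
33227 + Y(M) = 33227 + 2*(2496/1265)*(-183 + 2496/1265) = 33227 + 2*(2496/1265)*(-228999/1265) = 33227 - 1143163008/1600225 = 52027513067/1600225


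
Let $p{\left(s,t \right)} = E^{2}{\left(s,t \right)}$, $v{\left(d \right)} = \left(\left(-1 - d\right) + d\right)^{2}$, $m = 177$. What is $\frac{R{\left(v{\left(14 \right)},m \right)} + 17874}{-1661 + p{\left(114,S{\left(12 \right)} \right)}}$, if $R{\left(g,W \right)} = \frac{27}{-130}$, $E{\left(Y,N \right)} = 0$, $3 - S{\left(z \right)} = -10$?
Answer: $- \frac{2323593}{215930} \approx -10.761$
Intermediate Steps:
$v{\left(d \right)} = 1$ ($v{\left(d \right)} = \left(-1\right)^{2} = 1$)
$S{\left(z \right)} = 13$ ($S{\left(z \right)} = 3 - -10 = 3 + 10 = 13$)
$R{\left(g,W \right)} = - \frac{27}{130}$ ($R{\left(g,W \right)} = 27 \left(- \frac{1}{130}\right) = - \frac{27}{130}$)
$p{\left(s,t \right)} = 0$ ($p{\left(s,t \right)} = 0^{2} = 0$)
$\frac{R{\left(v{\left(14 \right)},m \right)} + 17874}{-1661 + p{\left(114,S{\left(12 \right)} \right)}} = \frac{- \frac{27}{130} + 17874}{-1661 + 0} = \frac{2323593}{130 \left(-1661\right)} = \frac{2323593}{130} \left(- \frac{1}{1661}\right) = - \frac{2323593}{215930}$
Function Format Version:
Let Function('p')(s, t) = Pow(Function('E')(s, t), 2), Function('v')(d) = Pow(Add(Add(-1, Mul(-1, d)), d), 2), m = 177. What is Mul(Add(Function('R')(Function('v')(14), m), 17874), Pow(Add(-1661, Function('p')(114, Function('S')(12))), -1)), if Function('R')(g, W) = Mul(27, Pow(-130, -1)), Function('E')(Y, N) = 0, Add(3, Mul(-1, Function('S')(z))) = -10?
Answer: Rational(-2323593, 215930) ≈ -10.761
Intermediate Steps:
Function('v')(d) = 1 (Function('v')(d) = Pow(-1, 2) = 1)
Function('S')(z) = 13 (Function('S')(z) = Add(3, Mul(-1, -10)) = Add(3, 10) = 13)
Function('R')(g, W) = Rational(-27, 130) (Function('R')(g, W) = Mul(27, Rational(-1, 130)) = Rational(-27, 130))
Function('p')(s, t) = 0 (Function('p')(s, t) = Pow(0, 2) = 0)
Mul(Add(Function('R')(Function('v')(14), m), 17874), Pow(Add(-1661, Function('p')(114, Function('S')(12))), -1)) = Mul(Add(Rational(-27, 130), 17874), Pow(Add(-1661, 0), -1)) = Mul(Rational(2323593, 130), Pow(-1661, -1)) = Mul(Rational(2323593, 130), Rational(-1, 1661)) = Rational(-2323593, 215930)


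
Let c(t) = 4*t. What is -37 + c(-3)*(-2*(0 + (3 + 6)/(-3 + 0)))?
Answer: -109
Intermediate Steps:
-37 + c(-3)*(-2*(0 + (3 + 6)/(-3 + 0))) = -37 + (4*(-3))*(-2*(0 + (3 + 6)/(-3 + 0))) = -37 - (-24)*(0 + 9/(-3)) = -37 - (-24)*(0 + 9*(-⅓)) = -37 - (-24)*(0 - 3) = -37 - (-24)*(-3) = -37 - 12*6 = -37 - 72 = -109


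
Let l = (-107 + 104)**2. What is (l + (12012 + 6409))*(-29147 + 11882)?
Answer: -318193950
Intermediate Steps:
l = 9 (l = (-3)**2 = 9)
(l + (12012 + 6409))*(-29147 + 11882) = (9 + (12012 + 6409))*(-29147 + 11882) = (9 + 18421)*(-17265) = 18430*(-17265) = -318193950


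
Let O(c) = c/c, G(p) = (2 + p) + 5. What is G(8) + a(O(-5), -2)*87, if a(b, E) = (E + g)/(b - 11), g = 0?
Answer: 162/5 ≈ 32.400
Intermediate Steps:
G(p) = 7 + p
O(c) = 1
a(b, E) = E/(-11 + b) (a(b, E) = (E + 0)/(b - 11) = E/(-11 + b))
G(8) + a(O(-5), -2)*87 = (7 + 8) - 2/(-11 + 1)*87 = 15 - 2/(-10)*87 = 15 - 2*(-⅒)*87 = 15 + (⅕)*87 = 15 + 87/5 = 162/5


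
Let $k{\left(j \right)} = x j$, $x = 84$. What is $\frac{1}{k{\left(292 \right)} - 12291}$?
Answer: $\frac{1}{12237} \approx 8.1719 \cdot 10^{-5}$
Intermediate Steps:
$k{\left(j \right)} = 84 j$
$\frac{1}{k{\left(292 \right)} - 12291} = \frac{1}{84 \cdot 292 - 12291} = \frac{1}{24528 - 12291} = \frac{1}{12237}$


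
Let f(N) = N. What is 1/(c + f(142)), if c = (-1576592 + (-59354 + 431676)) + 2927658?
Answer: 1/1723530 ≈ 5.8020e-7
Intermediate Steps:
c = 1723388 (c = (-1576592 + 372322) + 2927658 = -1204270 + 2927658 = 1723388)
1/(c + f(142)) = 1/(1723388 + 142) = 1/1723530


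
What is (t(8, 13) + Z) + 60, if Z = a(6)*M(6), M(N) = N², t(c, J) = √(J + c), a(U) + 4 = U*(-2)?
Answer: -516 + √21 ≈ -511.42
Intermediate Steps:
a(U) = -4 - 2*U (a(U) = -4 + U*(-2) = -4 - 2*U)
Z = -576 (Z = (-4 - 2*6)*6² = (-4 - 12)*36 = -16*36 = -576)
(t(8, 13) + Z) + 60 = (√(13 + 8) - 576) + 60 = (√21 - 576) + 60 = (-576 + √21) + 60 = -516 + √21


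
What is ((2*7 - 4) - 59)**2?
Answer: 2401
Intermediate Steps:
((2*7 - 4) - 59)**2 = ((14 - 4) - 59)**2 = (10 - 59)**2 = (-49)**2 = 2401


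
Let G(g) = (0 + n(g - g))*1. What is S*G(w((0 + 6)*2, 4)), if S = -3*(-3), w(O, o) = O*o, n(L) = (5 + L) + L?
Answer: 45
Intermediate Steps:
n(L) = 5 + 2*L
G(g) = 5 (G(g) = (0 + (5 + 2*(g - g)))*1 = (0 + (5 + 2*0))*1 = (0 + (5 + 0))*1 = (0 + 5)*1 = 5*1 = 5)
S = 9
S*G(w((0 + 6)*2, 4)) = 9*5 = 45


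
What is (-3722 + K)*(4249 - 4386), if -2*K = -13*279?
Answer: 522929/2 ≈ 2.6146e+5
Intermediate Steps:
K = 3627/2 (K = -(-13)*279/2 = -1/2*(-3627) = 3627/2 ≈ 1813.5)
(-3722 + K)*(4249 - 4386) = (-3722 + 3627/2)*(4249 - 4386) = -3817/2*(-137) = 522929/2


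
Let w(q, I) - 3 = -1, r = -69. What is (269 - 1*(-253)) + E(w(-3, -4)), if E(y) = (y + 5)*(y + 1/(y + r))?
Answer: 35905/67 ≈ 535.90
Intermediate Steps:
w(q, I) = 2 (w(q, I) = 3 - 1 = 2)
E(y) = (5 + y)*(y + 1/(-69 + y)) (E(y) = (y + 5)*(y + 1/(y - 69)) = (5 + y)*(y + 1/(-69 + y)))
(269 - 1*(-253)) + E(w(-3, -4)) = (269 - 1*(-253)) + (5 + 2³ - 344*2 - 64*2²)/(-69 + 2) = (269 + 253) + (5 + 8 - 688 - 64*4)/(-67) = 522 - (5 + 8 - 688 - 256)/67 = 522 - 1/67*(-931) = 522 + 931/67 = 35905/67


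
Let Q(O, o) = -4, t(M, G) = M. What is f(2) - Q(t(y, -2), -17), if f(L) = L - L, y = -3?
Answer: 4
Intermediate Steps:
f(L) = 0
f(2) - Q(t(y, -2), -17) = 0 - 1*(-4) = 0 + 4 = 4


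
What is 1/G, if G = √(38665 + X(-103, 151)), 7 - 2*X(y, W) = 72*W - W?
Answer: √8327/16654 ≈ 0.0054793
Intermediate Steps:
X(y, W) = 7/2 - 71*W/2 (X(y, W) = 7/2 - (72*W - W)/2 = 7/2 - 71*W/2)
G = 2*√8327 (G = √(38665 + (7/2 - 71/2*151)) = √(38665 + (7/2 - 10721/2)) = √(38665 - 5357) = √33308 = 2*√8327 ≈ 182.50)
1/G = 1/(2*√8327) = √8327/16654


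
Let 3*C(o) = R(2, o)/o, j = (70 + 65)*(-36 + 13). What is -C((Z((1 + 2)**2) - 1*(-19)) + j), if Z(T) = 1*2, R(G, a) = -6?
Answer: -1/1542 ≈ -0.00064851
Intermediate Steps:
Z(T) = 2
j = -3105 (j = 135*(-23) = -3105)
C(o) = -2/o (C(o) = (-6/o)/3 = -2/o)
-C((Z((1 + 2)**2) - 1*(-19)) + j) = -(-2)/((2 - 1*(-19)) - 3105) = -(-2)/((2 + 19) - 3105) = -(-2)/(21 - 3105) = -(-2)/(-3084) = -(-2)*(-1)/3084 = -1*1/1542 = -1/1542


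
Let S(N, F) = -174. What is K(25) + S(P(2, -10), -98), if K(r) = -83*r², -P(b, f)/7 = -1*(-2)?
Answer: -52049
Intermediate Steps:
P(b, f) = -14 (P(b, f) = -(-7)*(-2) = -7*2 = -14)
K(25) + S(P(2, -10), -98) = -83*25² - 174 = -83*625 - 174 = -51875 - 174 = -52049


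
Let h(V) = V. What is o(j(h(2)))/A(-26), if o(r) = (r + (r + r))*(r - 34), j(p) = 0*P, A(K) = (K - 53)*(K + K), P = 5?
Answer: 0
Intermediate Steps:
A(K) = 2*K*(-53 + K) (A(K) = (-53 + K)*(2*K) = 2*K*(-53 + K))
j(p) = 0 (j(p) = 0*5 = 0)
o(r) = 3*r*(-34 + r) (o(r) = (r + 2*r)*(-34 + r) = (3*r)*(-34 + r) = 3*r*(-34 + r))
o(j(h(2)))/A(-26) = (3*0*(-34 + 0))/((2*(-26)*(-53 - 26))) = (3*0*(-34))/((2*(-26)*(-79))) = 0/4108 = 0*(1/4108) = 0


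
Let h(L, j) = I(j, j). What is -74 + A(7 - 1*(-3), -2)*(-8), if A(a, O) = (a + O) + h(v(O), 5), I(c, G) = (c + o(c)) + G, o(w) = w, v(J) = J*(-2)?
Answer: -258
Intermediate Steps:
v(J) = -2*J
I(c, G) = G + 2*c (I(c, G) = (c + c) + G = 2*c + G = G + 2*c)
h(L, j) = 3*j (h(L, j) = j + 2*j = 3*j)
A(a, O) = 15 + O + a (A(a, O) = (a + O) + 3*5 = (O + a) + 15 = 15 + O + a)
-74 + A(7 - 1*(-3), -2)*(-8) = -74 + (15 - 2 + (7 - 1*(-3)))*(-8) = -74 + (15 - 2 + (7 + 3))*(-8) = -74 + (15 - 2 + 10)*(-8) = -74 + 23*(-8) = -74 - 184 = -258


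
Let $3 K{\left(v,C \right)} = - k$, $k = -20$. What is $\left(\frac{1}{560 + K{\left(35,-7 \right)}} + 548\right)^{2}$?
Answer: $\frac{867884149609}{2890000} \approx 3.0031 \cdot 10^{5}$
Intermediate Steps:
$K{\left(v,C \right)} = \frac{20}{3}$ ($K{\left(v,C \right)} = \frac{\left(-1\right) \left(-20\right)}{3} = \frac{1}{3} \cdot 20 = \frac{20}{3}$)
$\left(\frac{1}{560 + K{\left(35,-7 \right)}} + 548\right)^{2} = \left(\frac{1}{560 + \frac{20}{3}} + 548\right)^{2} = \left(\frac{1}{\frac{1700}{3}} + 548\right)^{2} = \left(\frac{3}{1700} + 548\right)^{2} = \left(\frac{931603}{1700}\right)^{2} = \frac{867884149609}{2890000}$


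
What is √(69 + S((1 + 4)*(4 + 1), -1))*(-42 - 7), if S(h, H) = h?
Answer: -49*√94 ≈ -475.07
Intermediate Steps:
√(69 + S((1 + 4)*(4 + 1), -1))*(-42 - 7) = √(69 + (1 + 4)*(4 + 1))*(-42 - 7) = √(69 + 5*5)*(-49) = √(69 + 25)*(-49) = √94*(-49) = -49*√94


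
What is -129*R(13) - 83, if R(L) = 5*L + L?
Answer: -10145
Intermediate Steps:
R(L) = 6*L
-129*R(13) - 83 = -774*13 - 83 = -129*78 - 83 = -10062 - 83 = -10145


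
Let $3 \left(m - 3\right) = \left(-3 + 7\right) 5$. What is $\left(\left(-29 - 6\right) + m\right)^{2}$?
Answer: $\frac{5776}{9} \approx 641.78$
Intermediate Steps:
$m = \frac{29}{3}$ ($m = 3 + \frac{\left(-3 + 7\right) 5}{3} = 3 + \frac{4 \cdot 5}{3} = 3 + \frac{1}{3} \cdot 20 = 3 + \frac{20}{3} = \frac{29}{3} \approx 9.6667$)
$\left(\left(-29 - 6\right) + m\right)^{2} = \left(\left(-29 - 6\right) + \frac{29}{3}\right)^{2} = \left(-35 + \frac{29}{3}\right)^{2} = \left(- \frac{76}{3}\right)^{2} = \frac{5776}{9}$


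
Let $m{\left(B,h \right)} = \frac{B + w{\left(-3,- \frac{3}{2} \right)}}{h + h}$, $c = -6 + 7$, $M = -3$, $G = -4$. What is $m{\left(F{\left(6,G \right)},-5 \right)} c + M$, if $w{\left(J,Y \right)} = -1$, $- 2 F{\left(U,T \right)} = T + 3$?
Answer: $- \frac{59}{20} \approx -2.95$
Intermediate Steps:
$F{\left(U,T \right)} = - \frac{3}{2} - \frac{T}{2}$ ($F{\left(U,T \right)} = - \frac{T + 3}{2} = - \frac{3 + T}{2} = - \frac{3}{2} - \frac{T}{2}$)
$c = 1$
$m{\left(B,h \right)} = \frac{-1 + B}{2 h}$ ($m{\left(B,h \right)} = \frac{B - 1}{h + h} = \frac{-1 + B}{2 h}$)
$m{\left(F{\left(6,G \right)},-5 \right)} c + M = \frac{-1 - - \frac{1}{2}}{2 \left(-5\right)} 1 - 3 = \frac{1}{2} \left(- \frac{1}{5}\right) \left(-1 + \left(- \frac{3}{2} + 2\right)\right) 1 - 3 = \frac{1}{2} \left(- \frac{1}{5}\right) \left(-1 + \frac{1}{2}\right) 1 - 3 = \frac{1}{2} \left(- \frac{1}{5}\right) \left(- \frac{1}{2}\right) 1 - 3 = \frac{1}{20} \cdot 1 - 3 = \frac{1}{20} - 3 = - \frac{59}{20}$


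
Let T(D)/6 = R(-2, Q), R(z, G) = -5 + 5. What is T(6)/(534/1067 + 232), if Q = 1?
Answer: 0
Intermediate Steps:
R(z, G) = 0
T(D) = 0 (T(D) = 6*0 = 0)
T(6)/(534/1067 + 232) = 0/(534/1067 + 232) = 0/(248078/1067) = 0*(1067/248078) = 0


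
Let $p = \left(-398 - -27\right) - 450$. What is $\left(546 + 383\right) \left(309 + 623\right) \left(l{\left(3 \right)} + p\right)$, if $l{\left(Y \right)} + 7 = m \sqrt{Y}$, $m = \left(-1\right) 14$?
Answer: $-716905584 - 12121592 \sqrt{3} \approx -7.379 \cdot 10^{8}$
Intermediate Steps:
$m = -14$
$l{\left(Y \right)} = -7 - 14 \sqrt{Y}$
$p = -821$ ($p = \left(-398 + \left(-162 + 189\right)\right) - 450 = \left(-398 + 27\right) - 450 = -371 - 450 = -821$)
$\left(546 + 383\right) \left(309 + 623\right) \left(l{\left(3 \right)} + p\right) = \left(546 + 383\right) \left(309 + 623\right) \left(\left(-7 - 14 \sqrt{3}\right) - 821\right) = 929 \cdot 932 \left(-828 - 14 \sqrt{3}\right) = 865828 \left(-828 - 14 \sqrt{3}\right) = -716905584 - 12121592 \sqrt{3}$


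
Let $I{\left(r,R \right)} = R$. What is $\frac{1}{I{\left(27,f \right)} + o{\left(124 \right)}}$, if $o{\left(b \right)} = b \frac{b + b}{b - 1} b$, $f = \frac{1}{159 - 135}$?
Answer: $\frac{328}{10168675} \approx 3.2256 \cdot 10^{-5}$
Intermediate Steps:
$f = \frac{1}{24} \approx 0.041667$
$o{\left(b \right)} = \frac{2 b^{3}}{-1 + b}$ ($o{\left(b \right)} = b \frac{2 b}{-1 + b} b = \frac{2 b^{2}}{-1 + b} b = \frac{2 b^{3}}{-1 + b}$)
$\frac{1}{I{\left(27,f \right)} + o{\left(124 \right)}} = \frac{1}{\frac{1}{24} + \frac{2 \cdot 124^{3}}{-1 + 124}} = \frac{1}{\frac{1}{24} + 2 \cdot 1906624 \cdot \frac{1}{123}} = \frac{1}{\frac{1}{24} + \frac{3813248}{123}} = \frac{1}{\frac{10168675}{328}} = \frac{328}{10168675}$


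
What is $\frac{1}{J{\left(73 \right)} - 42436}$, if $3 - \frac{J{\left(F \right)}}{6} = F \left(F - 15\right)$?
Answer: $- \frac{1}{67822} \approx -1.4744 \cdot 10^{-5}$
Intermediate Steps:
$J{\left(F \right)} = 18 - 6 F \left(-15 + F\right)$ ($J{\left(F \right)} = 18 - 6 F \left(F - 15\right) = 18 - 6 F \left(-15 + F\right)$)
$\frac{1}{J{\left(73 \right)} - 42436} = \frac{1}{\left(18 - 6 \cdot 73^{2} + 90 \cdot 73\right) - 42436} = \frac{1}{\left(18 - 31974 + 6570\right) - 42436} = \frac{1}{-25386 - 42436} = \frac{1}{-67822} = - \frac{1}{67822}$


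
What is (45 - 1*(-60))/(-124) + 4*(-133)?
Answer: -66073/124 ≈ -532.85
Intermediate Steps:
(45 - 1*(-60))/(-124) + 4*(-133) = (45 + 60)*(-1/124) - 532 = 105*(-1/124) - 532 = -105/124 - 532 = -66073/124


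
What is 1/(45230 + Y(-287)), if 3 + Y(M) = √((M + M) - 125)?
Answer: 45227/2045482228 - I*√699/2045482228 ≈ 2.2111e-5 - 1.2925e-8*I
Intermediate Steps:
Y(M) = -3 + √(-125 + 2*M) (Y(M) = -3 + √((M + M) - 125) = -3 + √(2*M - 125) = -3 + √(-125 + 2*M))
1/(45230 + Y(-287)) = 1/(45230 + (-3 + √(-125 + 2*(-287)))) = 1/(45230 + (-3 + √(-125 - 574))) = 1/(45230 + (-3 + √(-699))) = 1/(45230 + (-3 + I*√699)) = 1/(45227 + I*√699)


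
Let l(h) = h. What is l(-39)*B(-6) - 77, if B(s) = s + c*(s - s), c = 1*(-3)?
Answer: 157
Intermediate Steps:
c = -3
B(s) = s (B(s) = s - 3*(s - s) = s - 3*0 = s + 0 = s)
l(-39)*B(-6) - 77 = -39*(-6) - 77 = 234 - 77 = 157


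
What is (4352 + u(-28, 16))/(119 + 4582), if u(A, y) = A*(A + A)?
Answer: 5920/4701 ≈ 1.2593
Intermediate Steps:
u(A, y) = 2*A² (u(A, y) = A*(2*A) = 2*A²)
(4352 + u(-28, 16))/(119 + 4582) = (4352 + 2*(-28)²)/(119 + 4582) = (4352 + 2*784)/4701 = (4352 + 1568)*(1/4701) = 5920*(1/4701) = 5920/4701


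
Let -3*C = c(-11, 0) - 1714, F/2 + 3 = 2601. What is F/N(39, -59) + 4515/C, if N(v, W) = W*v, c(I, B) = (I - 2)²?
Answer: 514205/79001 ≈ 6.5088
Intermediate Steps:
F = 5196 (F = -6 + 2*2601 = -6 + 5202 = 5196)
c(I, B) = (-2 + I)²
C = 515 (C = -((-2 - 11)² - 1714)/3 = -((-13)² - 1714)/3 = -(169 - 1714)/3 = -⅓*(-1545) = 515)
F/N(39, -59) + 4515/C = 5196/((-59*39)) + 4515/515 = 5196/(-2301) + 4515*(1/515) = 5196*(-1/2301) + 903/103 = -1732/767 + 903/103 = 514205/79001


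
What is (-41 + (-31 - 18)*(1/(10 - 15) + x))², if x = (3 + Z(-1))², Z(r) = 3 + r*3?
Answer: 5574321/25 ≈ 2.2297e+5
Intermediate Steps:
Z(r) = 3 + 3*r
x = 9 (x = (3 + (3 + 3*(-1)))² = (3 + (3 - 3))² = (3 + 0)² = 3² = 9)
(-41 + (-31 - 18)*(1/(10 - 15) + x))² = (-41 + (-31 - 18)*(1/(10 - 15) + 9))² = (-41 - 49*(1/(-5) + 9))² = (-41 - 49*(-⅕ + 9))² = (-41 - 49*44/5)² = (-41 - 2156/5)² = (-2361/5)² = 5574321/25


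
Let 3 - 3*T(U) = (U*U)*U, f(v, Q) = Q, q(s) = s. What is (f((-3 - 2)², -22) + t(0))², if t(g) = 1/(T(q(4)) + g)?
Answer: 1809025/3721 ≈ 486.17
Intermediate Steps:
T(U) = 1 - U³/3 (T(U) = 1 - U*U*U/3 = 1 - U²*U/3 = 1 - U³/3)
t(g) = 1/(-61/3 + g) (t(g) = 1/((1 - ⅓*4³) + g) = 1/((1 - ⅓*64) + g) = 1/((1 - 64/3) + g) = 1/(-61/3 + g))
(f((-3 - 2)², -22) + t(0))² = (-22 + 3/(-61 + 3*0))² = (-22 + 3/(-61 + 0))² = (-22 + 3/(-61))² = (-22 + 3*(-1/61))² = (-22 - 3/61)² = (-1345/61)² = 1809025/3721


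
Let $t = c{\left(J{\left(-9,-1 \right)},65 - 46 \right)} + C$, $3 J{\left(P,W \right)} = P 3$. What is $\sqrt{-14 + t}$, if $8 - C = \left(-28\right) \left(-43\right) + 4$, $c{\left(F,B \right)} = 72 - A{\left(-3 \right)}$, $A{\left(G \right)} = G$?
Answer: $i \sqrt{1139} \approx 33.749 i$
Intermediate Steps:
$J{\left(P,W \right)} = P$ ($J{\left(P,W \right)} = \frac{P 3}{3} = \frac{3 P}{3} = P$)
$c{\left(F,B \right)} = 75$ ($c{\left(F,B \right)} = 72 - -3 = 72 + 3 = 75$)
$C = -1200$ ($C = 8 - \left(\left(-28\right) \left(-43\right) + 4\right) = 8 - \left(1204 + 4\right) = 8 - 1208 = -1200$)
$t = -1125$ ($t = 75 - 1200 = -1125$)
$\sqrt{-14 + t} = \sqrt{-14 - 1125} = \sqrt{-1139} = i \sqrt{1139}$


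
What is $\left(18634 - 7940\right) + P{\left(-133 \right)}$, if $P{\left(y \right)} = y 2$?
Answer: $10428$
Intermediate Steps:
$P{\left(y \right)} = 2 y$
$\left(18634 - 7940\right) + P{\left(-133 \right)} = \left(18634 - 7940\right) + 2 \left(-133\right) = 10694 - 266 = 10428$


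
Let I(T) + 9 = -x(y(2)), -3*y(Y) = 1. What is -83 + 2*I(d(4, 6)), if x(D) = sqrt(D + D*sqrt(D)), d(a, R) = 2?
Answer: -101 - 2*sqrt(-3 - I*sqrt(3))/3 ≈ -101.32 + 1.1985*I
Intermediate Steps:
y(Y) = -1/3 (y(Y) = -1/3*1 = -1/3)
x(D) = sqrt(D + D**(3/2))
I(T) = -9 - sqrt(-1/3 - I*sqrt(3)/9) (I(T) = -9 - sqrt(-1/3 + (-1/3)**(3/2)) = -9 - sqrt(-1/3 - I*sqrt(3)/9))
-83 + 2*I(d(4, 6)) = -83 + 2*(-9 - sqrt(-3 - I*sqrt(3))/3) = -83 + (-18 - 2*sqrt(-3 - I*sqrt(3))/3) = -101 - 2*sqrt(-3 - I*sqrt(3))/3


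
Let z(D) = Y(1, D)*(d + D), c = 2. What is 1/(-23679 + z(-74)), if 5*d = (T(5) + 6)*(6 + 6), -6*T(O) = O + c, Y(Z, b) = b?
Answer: -5/95307 ≈ -5.2462e-5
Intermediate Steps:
T(O) = -⅓ - O/6 (T(O) = -(O + 2)/6 = -(2 + O)/6 = -⅓ - O/6)
d = 58/5 (d = (((-⅓ - ⅙*5) + 6)*(6 + 6))/5 = (((-⅓ - ⅚) + 6)*12)/5 = ((-7/6 + 6)*12)/5 = ((29/6)*12)/5 = (⅕)*58 = 58/5 ≈ 11.600)
z(D) = D*(58/5 + D)
1/(-23679 + z(-74)) = 1/(-23679 + (⅕)*(-74)*(58 + 5*(-74))) = 1/(-23679 + (⅕)*(-74)*(58 - 370)) = 1/(-23679 + (⅕)*(-74)*(-312)) = 1/(-23679 + 23088/5) = 1/(-95307/5) = -5/95307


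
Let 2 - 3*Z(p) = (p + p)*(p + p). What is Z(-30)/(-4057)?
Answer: 3598/12171 ≈ 0.29562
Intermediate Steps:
Z(p) = ⅔ - 4*p²/3 (Z(p) = ⅔ - (p + p)*(p + p)/3 = ⅔ - 2*p*2*p/3 = ⅔ - 4*p²/3)
Z(-30)/(-4057) = (⅔ - 4/3*(-30)²)/(-4057) = (⅔ - 4/3*900)*(-1/4057) = (⅔ - 1200)*(-1/4057) = -3598/3*(-1/4057) = 3598/12171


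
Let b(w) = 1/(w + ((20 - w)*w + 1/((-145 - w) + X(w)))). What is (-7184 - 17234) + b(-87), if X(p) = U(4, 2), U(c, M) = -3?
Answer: -13995347687/573157 ≈ -24418.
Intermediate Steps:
X(p) = -3
b(w) = 1/(w + 1/(-148 - w) + w*(20 - w)) (b(w) = 1/(w + ((20 - w)*w + 1/((-145 - w) - 3))) = 1/(w + (w*(20 - w) + 1/(-148 - w))) = 1/(w + (1/(-148 - w) + w*(20 - w))) = 1/(w + 1/(-148 - w) + w*(20 - w)))
(-7184 - 17234) + b(-87) = (-7184 - 17234) + (-148 - 1*(-87))/(1 + (-87)³ - 3108*(-87) + 127*(-87)²) = -24418 + (-148 + 87)/(1 - 658503 + 270396 + 127*7569) = -24418 - 61/(1 - 658503 + 270396 + 961263) = -24418 - 61/573157 = -13995347687/573157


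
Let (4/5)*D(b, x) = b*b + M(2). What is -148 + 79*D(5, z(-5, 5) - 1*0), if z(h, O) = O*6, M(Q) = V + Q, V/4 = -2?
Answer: 6913/4 ≈ 1728.3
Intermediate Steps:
V = -8 (V = 4*(-2) = -8)
M(Q) = -8 + Q
z(h, O) = 6*O
D(b, x) = -15/2 + 5*b²/4 (D(b, x) = 5*(b*b + (-8 + 2))/4 = 5*(b² - 6)/4 = 5*(-6 + b²)/4 = -15/2 + 5*b²/4)
-148 + 79*D(5, z(-5, 5) - 1*0) = -148 + 79*(-15/2 + (5/4)*5²) = -148 + 79*(-15/2 + (5/4)*25) = -148 + 79*(-15/2 + 125/4) = -148 + 79*(95/4) = -148 + 7505/4 = 6913/4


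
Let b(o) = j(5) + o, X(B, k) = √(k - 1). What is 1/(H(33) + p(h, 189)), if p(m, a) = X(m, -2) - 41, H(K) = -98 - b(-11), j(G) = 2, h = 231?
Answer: -130/16903 - I*√3/16903 ≈ -0.0076909 - 0.00010247*I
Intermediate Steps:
X(B, k) = √(-1 + k)
b(o) = 2 + o
H(K) = -89 (H(K) = -98 - (2 - 11) = -98 - 1*(-9) = -98 + 9 = -89)
p(m, a) = -41 + I*√3 (p(m, a) = √(-1 - 2) - 41 = √(-3) - 41 = I*√3 - 41 = -41 + I*√3)
1/(H(33) + p(h, 189)) = 1/(-89 + (-41 + I*√3)) = 1/(-130 + I*√3)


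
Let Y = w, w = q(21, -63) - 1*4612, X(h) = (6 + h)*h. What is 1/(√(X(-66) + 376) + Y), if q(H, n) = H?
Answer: -4591/21072945 - 4*√271/21072945 ≈ -0.00022099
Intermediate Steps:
X(h) = h*(6 + h)
w = -4591 (w = 21 - 1*4612 = 21 - 4612 = -4591)
Y = -4591
1/(√(X(-66) + 376) + Y) = 1/(√(-66*(6 - 66) + 376) - 4591) = 1/(√(-66*(-60) + 376) - 4591) = 1/(√(3960 + 376) - 4591) = 1/(√4336 - 4591) = 1/(4*√271 - 4591) = 1/(-4591 + 4*√271)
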